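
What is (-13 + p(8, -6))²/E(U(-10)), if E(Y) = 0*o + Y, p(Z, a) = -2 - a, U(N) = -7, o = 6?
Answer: -81/7 ≈ -11.571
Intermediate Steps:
E(Y) = Y (E(Y) = 0*6 + Y = 0 + Y = Y)
(-13 + p(8, -6))²/E(U(-10)) = (-13 + (-2 - 1*(-6)))²/(-7) = (-13 + (-2 + 6))²*(-⅐) = (-13 + 4)²*(-⅐) = (-9)²*(-⅐) = 81*(-⅐) = -81/7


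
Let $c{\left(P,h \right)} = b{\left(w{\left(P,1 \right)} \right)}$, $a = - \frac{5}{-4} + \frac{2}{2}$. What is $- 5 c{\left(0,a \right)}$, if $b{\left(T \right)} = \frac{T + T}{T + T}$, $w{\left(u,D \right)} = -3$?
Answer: $-5$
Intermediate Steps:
$a = \frac{9}{4}$ ($a = \left(-5\right) \left(- \frac{1}{4}\right) + 2 \cdot \frac{1}{2} = \frac{5}{4} + 1 = \frac{9}{4} \approx 2.25$)
$b{\left(T \right)} = 1$ ($b{\left(T \right)} = \frac{2 T}{2 T} = 2 T \frac{1}{2 T} = 1$)
$c{\left(P,h \right)} = 1$
$- 5 c{\left(0,a \right)} = \left(-5\right) 1 = -5$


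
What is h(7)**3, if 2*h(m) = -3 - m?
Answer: -125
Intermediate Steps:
h(m) = -3/2 - m/2 (h(m) = (-3 - m)/2 = -3/2 - m/2)
h(7)**3 = (-3/2 - 1/2*7)**3 = (-3/2 - 7/2)**3 = (-5)**3 = -125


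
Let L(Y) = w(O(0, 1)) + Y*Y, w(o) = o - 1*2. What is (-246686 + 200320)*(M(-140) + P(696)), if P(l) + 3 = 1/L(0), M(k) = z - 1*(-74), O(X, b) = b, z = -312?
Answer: 11220572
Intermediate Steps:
w(o) = -2 + o (w(o) = o - 2 = -2 + o)
M(k) = -238 (M(k) = -312 - 1*(-74) = -312 + 74 = -238)
L(Y) = -1 + Y² (L(Y) = (-2 + 1) + Y*Y = -1 + Y²)
P(l) = -4 (P(l) = -3 + 1/(-1 + 0²) = -3 + 1/(-1 + 0) = -3 + 1/(-1) = -3 - 1 = -4)
(-246686 + 200320)*(M(-140) + P(696)) = (-246686 + 200320)*(-238 - 4) = -46366*(-242) = 11220572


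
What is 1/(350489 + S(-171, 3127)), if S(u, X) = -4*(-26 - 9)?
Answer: 1/350629 ≈ 2.8520e-6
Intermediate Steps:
S(u, X) = 140 (S(u, X) = -4*(-35) = 140)
1/(350489 + S(-171, 3127)) = 1/(350489 + 140) = 1/350629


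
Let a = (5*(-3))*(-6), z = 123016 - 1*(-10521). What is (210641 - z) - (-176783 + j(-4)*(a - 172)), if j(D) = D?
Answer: 253559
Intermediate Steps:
z = 133537 (z = 123016 + 10521 = 133537)
a = 90 (a = -15*(-6) = 90)
(210641 - z) - (-176783 + j(-4)*(a - 172)) = (210641 - 1*133537) - (-176783 - 4*(90 - 172)) = (210641 - 133537) - (-176783 - 4*(-82)) = 77104 - (-176783 + 328) = 77104 - 1*(-176455) = 77104 + 176455 = 253559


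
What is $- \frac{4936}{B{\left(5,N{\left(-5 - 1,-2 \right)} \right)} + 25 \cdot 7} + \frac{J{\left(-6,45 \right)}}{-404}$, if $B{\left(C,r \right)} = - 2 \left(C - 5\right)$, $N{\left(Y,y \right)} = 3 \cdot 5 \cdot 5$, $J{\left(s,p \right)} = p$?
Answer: $- \frac{2002019}{70700} \approx -28.317$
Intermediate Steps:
$N{\left(Y,y \right)} = 75$ ($N{\left(Y,y \right)} = 15 \cdot 5 = 75$)
$B{\left(C,r \right)} = 10 - 2 C$ ($B{\left(C,r \right)} = - 2 \left(-5 + C\right) = 10 - 2 C$)
$- \frac{4936}{B{\left(5,N{\left(-5 - 1,-2 \right)} \right)} + 25 \cdot 7} + \frac{J{\left(-6,45 \right)}}{-404} = - \frac{4936}{\left(10 - 10\right) + 25 \cdot 7} + \frac{45}{-404} = - \frac{4936}{\left(10 - 10\right) + 175} + 45 \left(- \frac{1}{404}\right) = - \frac{4936}{0 + 175} - \frac{45}{404} = - \frac{4936}{175} - \frac{45}{404} = - \frac{2002019}{70700}$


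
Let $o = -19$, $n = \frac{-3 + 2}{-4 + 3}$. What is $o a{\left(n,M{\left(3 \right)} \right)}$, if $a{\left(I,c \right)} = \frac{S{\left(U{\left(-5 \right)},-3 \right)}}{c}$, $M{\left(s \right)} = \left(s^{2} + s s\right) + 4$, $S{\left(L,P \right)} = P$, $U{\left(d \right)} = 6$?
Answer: $\frac{57}{22} \approx 2.5909$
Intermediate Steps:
$n = 1$ ($n = - \frac{1}{-1} = \left(-1\right) \left(-1\right) = 1$)
$M{\left(s \right)} = 4 + 2 s^{2}$ ($M{\left(s \right)} = \left(s^{2} + s^{2}\right) + 4 = 2 s^{2} + 4 = 4 + 2 s^{2}$)
$a{\left(I,c \right)} = - \frac{3}{c}$
$o a{\left(n,M{\left(3 \right)} \right)} = - 19 \left(- \frac{3}{4 + 2 \cdot 3^{2}}\right) = - 19 \left(- \frac{3}{4 + 2 \cdot 9}\right) = - 19 \left(- \frac{3}{4 + 18}\right) = - 19 \left(- \frac{3}{22}\right) = - 19 \left(\left(-3\right) \frac{1}{22}\right) = \left(-19\right) \left(- \frac{3}{22}\right) = \frac{57}{22}$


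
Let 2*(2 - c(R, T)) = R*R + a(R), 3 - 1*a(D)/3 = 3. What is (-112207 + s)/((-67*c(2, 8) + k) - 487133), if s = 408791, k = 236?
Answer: -296584/486897 ≈ -0.60913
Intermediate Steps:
a(D) = 0 (a(D) = 9 - 3*3 = 9 - 9 = 0)
c(R, T) = 2 - R²/2 (c(R, T) = 2 - (R*R + 0)/2 = 2 - (R² + 0)/2 = 2 - R²/2)
(-112207 + s)/((-67*c(2, 8) + k) - 487133) = (-112207 + 408791)/((-67*(2 - ½*2²) + 236) - 487133) = 296584/((-67*(2 - ½*4) + 236) - 487133) = 296584/((-67*(2 - 2) + 236) - 487133) = 296584/((-67*0 + 236) - 487133) = 296584/((0 + 236) - 487133) = 296584/(236 - 487133) = 296584/(-486897) = 296584*(-1/486897) = -296584/486897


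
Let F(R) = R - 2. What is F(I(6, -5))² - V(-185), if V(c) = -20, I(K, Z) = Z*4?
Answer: 504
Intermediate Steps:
I(K, Z) = 4*Z
F(R) = -2 + R
F(I(6, -5))² - V(-185) = (-2 + 4*(-5))² - 1*(-20) = (-2 - 20)² + 20 = (-22)² + 20 = 484 + 20 = 504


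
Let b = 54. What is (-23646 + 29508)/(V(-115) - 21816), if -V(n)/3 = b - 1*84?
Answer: -977/3621 ≈ -0.26981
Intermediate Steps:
V(n) = 90 (V(n) = -3*(54 - 1*84) = -3*(54 - 84) = -3*(-30) = 90)
(-23646 + 29508)/(V(-115) - 21816) = (-23646 + 29508)/(90 - 21816) = 5862/(-21726) = 5862*(-1/21726) = -977/3621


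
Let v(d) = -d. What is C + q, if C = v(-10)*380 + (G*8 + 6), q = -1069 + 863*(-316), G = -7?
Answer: -270027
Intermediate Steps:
q = -273777 (q = -1069 - 272708 = -273777)
C = 3750 (C = -1*(-10)*380 + (-7*8 + 6) = 10*380 + (-56 + 6) = 3800 - 50 = 3750)
C + q = 3750 - 273777 = -270027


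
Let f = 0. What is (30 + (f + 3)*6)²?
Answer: 2304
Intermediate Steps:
(30 + (f + 3)*6)² = (30 + (0 + 3)*6)² = (30 + 3*6)² = (30 + 18)² = 48² = 2304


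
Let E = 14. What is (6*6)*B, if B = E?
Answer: 504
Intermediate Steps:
B = 14
(6*6)*B = (6*6)*14 = 36*14 = 504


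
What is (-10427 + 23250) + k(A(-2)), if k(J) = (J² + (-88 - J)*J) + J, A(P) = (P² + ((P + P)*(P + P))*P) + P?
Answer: 15433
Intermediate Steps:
A(P) = P + P² + 4*P³ (A(P) = (P² + ((2*P)*(2*P))*P) + P = (P² + (4*P²)*P) + P = (P² + 4*P³) + P = P + P² + 4*P³)
k(J) = J + J² + J*(-88 - J) (k(J) = (J² + J*(-88 - J)) + J = J + J² + J*(-88 - J))
(-10427 + 23250) + k(A(-2)) = (-10427 + 23250) - (-174)*(1 - 2 + 4*(-2)²) = 12823 - (-174)*(1 - 2 + 4*4) = 12823 - (-174)*(1 - 2 + 16) = 12823 - (-174)*15 = 12823 - 87*(-30) = 12823 + 2610 = 15433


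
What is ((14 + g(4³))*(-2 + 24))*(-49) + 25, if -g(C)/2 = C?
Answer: 122917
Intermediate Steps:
g(C) = -2*C
((14 + g(4³))*(-2 + 24))*(-49) + 25 = ((14 - 2*4³)*(-2 + 24))*(-49) + 25 = ((14 - 2*64)*22)*(-49) + 25 = ((14 - 128)*22)*(-49) + 25 = -114*22*(-49) + 25 = -2508*(-49) + 25 = 122892 + 25 = 122917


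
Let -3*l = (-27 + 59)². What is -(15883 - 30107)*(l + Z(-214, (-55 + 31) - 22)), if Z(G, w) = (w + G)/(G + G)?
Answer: -1555721552/321 ≈ -4.8465e+6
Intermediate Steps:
Z(G, w) = (G + w)/(2*G) (Z(G, w) = (G + w)/((2*G)) = (G + w)*(1/(2*G)) = (G + w)/(2*G))
l = -1024/3 (l = -(-27 + 59)²/3 = -⅓*32² = -⅓*1024 = -1024/3 ≈ -341.33)
-(15883 - 30107)*(l + Z(-214, (-55 + 31) - 22)) = -(15883 - 30107)*(-1024/3 + (½)*(-214 + ((-55 + 31) - 22))/(-214)) = -(-14224)*(-1024/3 + (½)*(-1/214)*(-214 + (-24 - 22))) = -(-14224)*(-1024/3 + (½)*(-1/214)*(-214 - 46)) = -(-14224)*(-1024/3 + (½)*(-1/214)*(-260)) = -(-14224)*(-1024/3 + 65/107) = -(-14224)*(-109373)/321 = -1*1555721552/321 = -1555721552/321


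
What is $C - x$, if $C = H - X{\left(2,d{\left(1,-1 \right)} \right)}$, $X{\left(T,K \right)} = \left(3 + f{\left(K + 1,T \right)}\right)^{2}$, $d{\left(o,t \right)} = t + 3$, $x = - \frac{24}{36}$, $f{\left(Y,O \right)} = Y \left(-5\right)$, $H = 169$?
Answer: $\frac{77}{3} \approx 25.667$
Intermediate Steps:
$f{\left(Y,O \right)} = - 5 Y$
$x = - \frac{2}{3}$ ($x = \left(-24\right) \frac{1}{36} = - \frac{2}{3} \approx -0.66667$)
$d{\left(o,t \right)} = 3 + t$
$X{\left(T,K \right)} = \left(-2 - 5 K\right)^{2}$ ($X{\left(T,K \right)} = \left(3 - 5 \left(K + 1\right)\right)^{2} = \left(3 - 5 \left(1 + K\right)\right)^{2} = \left(3 - \left(5 + 5 K\right)\right)^{2} = \left(-2 - 5 K\right)^{2}$)
$C = 25$ ($C = 169 - \left(2 + 5 \left(3 - 1\right)\right)^{2} = 169 - \left(2 + 5 \cdot 2\right)^{2} = 169 - \left(2 + 10\right)^{2} = 169 - 12^{2} = 169 - 144 = 25$)
$C - x = 25 - - \frac{2}{3} = 25 + \frac{2}{3} = \frac{77}{3}$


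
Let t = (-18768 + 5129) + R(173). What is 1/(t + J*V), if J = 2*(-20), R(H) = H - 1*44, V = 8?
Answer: -1/13830 ≈ -7.2307e-5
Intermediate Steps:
R(H) = -44 + H (R(H) = H - 44 = -44 + H)
J = -40
t = -13510 (t = (-18768 + 5129) + (-44 + 173) = -13639 + 129 = -13510)
1/(t + J*V) = 1/(-13510 - 40*8) = 1/(-13510 - 320) = 1/(-13830) = -1/13830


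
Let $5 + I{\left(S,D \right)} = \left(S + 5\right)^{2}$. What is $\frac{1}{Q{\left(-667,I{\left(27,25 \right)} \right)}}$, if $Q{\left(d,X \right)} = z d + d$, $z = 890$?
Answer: $- \frac{1}{594297} \approx -1.6827 \cdot 10^{-6}$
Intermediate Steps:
$I{\left(S,D \right)} = -5 + \left(5 + S\right)^{2}$ ($I{\left(S,D \right)} = -5 + \left(S + 5\right)^{2} = -5 + \left(5 + S\right)^{2}$)
$Q{\left(d,X \right)} = 891 d$ ($Q{\left(d,X \right)} = 890 d + d = 891 d$)
$\frac{1}{Q{\left(-667,I{\left(27,25 \right)} \right)}} = \frac{1}{891 \left(-667\right)} = \frac{1}{-594297} = - \frac{1}{594297}$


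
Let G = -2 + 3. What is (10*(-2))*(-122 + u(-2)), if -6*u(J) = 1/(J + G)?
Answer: 7310/3 ≈ 2436.7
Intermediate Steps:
G = 1
u(J) = -1/(6*(1 + J)) (u(J) = -1/(6*(J + 1)) = -1/(6*(1 + J)))
(10*(-2))*(-122 + u(-2)) = (10*(-2))*(-122 - 1/(6 + 6*(-2))) = -20*(-122 - 1/(6 - 12)) = -20*(-122 - 1/(-6)) = -20*(-122 - 1*(-⅙)) = -20*(-122 + ⅙) = -20*(-731/6) = 7310/3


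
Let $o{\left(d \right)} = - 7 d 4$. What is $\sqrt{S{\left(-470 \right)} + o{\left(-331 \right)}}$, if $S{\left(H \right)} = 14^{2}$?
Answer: $26 \sqrt{14} \approx 97.283$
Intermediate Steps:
$S{\left(H \right)} = 196$
$o{\left(d \right)} = - 28 d$
$\sqrt{S{\left(-470 \right)} + o{\left(-331 \right)}} = \sqrt{196 - -9268} = \sqrt{196 + 9268} = \sqrt{9464} = 26 \sqrt{14}$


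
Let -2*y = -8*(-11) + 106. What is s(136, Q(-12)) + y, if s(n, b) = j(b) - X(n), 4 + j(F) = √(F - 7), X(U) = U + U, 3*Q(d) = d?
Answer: -373 + I*√11 ≈ -373.0 + 3.3166*I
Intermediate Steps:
Q(d) = d/3
X(U) = 2*U
j(F) = -4 + √(-7 + F) (j(F) = -4 + √(F - 7) = -4 + √(-7 + F))
s(n, b) = -4 + √(-7 + b) - 2*n (s(n, b) = (-4 + √(-7 + b)) - 2*n = -4 + √(-7 + b) - 2*n)
y = -97 (y = -(-8*(-11) + 106)/2 = -(88 + 106)/2 = -½*194 = -97)
s(136, Q(-12)) + y = (-4 + √(-7 + (⅓)*(-12)) - 2*136) - 97 = (-4 + √(-7 - 4) - 272) - 97 = (-4 + √(-11) - 272) - 97 = (-4 + I*√11 - 272) - 97 = (-276 + I*√11) - 97 = -373 + I*√11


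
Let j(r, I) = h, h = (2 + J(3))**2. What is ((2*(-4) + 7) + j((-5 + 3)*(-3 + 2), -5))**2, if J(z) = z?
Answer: 576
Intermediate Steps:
h = 25 (h = (2 + 3)**2 = 5**2 = 25)
j(r, I) = 25
((2*(-4) + 7) + j((-5 + 3)*(-3 + 2), -5))**2 = ((2*(-4) + 7) + 25)**2 = ((-8 + 7) + 25)**2 = (-1 + 25)**2 = 24**2 = 576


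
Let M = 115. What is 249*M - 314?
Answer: 28321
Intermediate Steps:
249*M - 314 = 249*115 - 314 = 28635 - 314 = 28321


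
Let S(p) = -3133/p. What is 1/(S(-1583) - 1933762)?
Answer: -1583/3061142113 ≈ -5.1713e-7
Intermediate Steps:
1/(S(-1583) - 1933762) = 1/(-3133/(-1583) - 1933762) = 1/(-3133*(-1/1583) - 1933762) = 1/(3133/1583 - 1933762) = 1/(-3061142113/1583) = -1583/3061142113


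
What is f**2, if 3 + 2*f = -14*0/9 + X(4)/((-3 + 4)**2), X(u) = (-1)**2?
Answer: 1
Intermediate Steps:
X(u) = 1
f = -1 (f = -3/2 + (-14*0/9 + 1/(-3 + 4)**2)/2 = -3/2 + (0*(1/9) + 1/1**2)/2 = -3/2 + (0 + 1/1)/2 = -3/2 + (0 + 1*1)/2 = -3/2 + (0 + 1)/2 = -3/2 + (1/2)*1 = -3/2 + 1/2 = -1)
f**2 = (-1)**2 = 1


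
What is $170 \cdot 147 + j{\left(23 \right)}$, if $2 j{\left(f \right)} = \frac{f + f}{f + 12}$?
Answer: $\frac{874673}{35} \approx 24991.0$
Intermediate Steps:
$j{\left(f \right)} = \frac{f}{12 + f}$ ($j{\left(f \right)} = \frac{\left(f + f\right) \frac{1}{f + 12}}{2} = \frac{2 f \frac{1}{12 + f}}{2} = \frac{f}{12 + f}$)
$170 \cdot 147 + j{\left(23 \right)} = 170 \cdot 147 + \frac{23}{12 + 23} = 24990 + \frac{23}{35} = \frac{874673}{35}$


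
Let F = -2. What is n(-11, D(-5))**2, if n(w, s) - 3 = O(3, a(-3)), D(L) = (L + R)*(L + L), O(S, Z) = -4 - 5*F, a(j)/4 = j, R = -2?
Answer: 81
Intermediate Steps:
a(j) = 4*j
O(S, Z) = 6 (O(S, Z) = -4 - 5*(-2) = -4 + 10 = 6)
D(L) = 2*L*(-2 + L) (D(L) = (L - 2)*(L + L) = (-2 + L)*(2*L) = 2*L*(-2 + L))
n(w, s) = 9 (n(w, s) = 3 + 6 = 9)
n(-11, D(-5))**2 = 9**2 = 81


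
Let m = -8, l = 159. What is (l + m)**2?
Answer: 22801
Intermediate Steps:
(l + m)**2 = (159 - 8)**2 = 151**2 = 22801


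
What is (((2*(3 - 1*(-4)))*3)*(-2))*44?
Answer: -3696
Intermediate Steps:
(((2*(3 - 1*(-4)))*3)*(-2))*44 = (((2*(3 + 4))*3)*(-2))*44 = (((2*7)*3)*(-2))*44 = ((14*3)*(-2))*44 = (42*(-2))*44 = -84*44 = -3696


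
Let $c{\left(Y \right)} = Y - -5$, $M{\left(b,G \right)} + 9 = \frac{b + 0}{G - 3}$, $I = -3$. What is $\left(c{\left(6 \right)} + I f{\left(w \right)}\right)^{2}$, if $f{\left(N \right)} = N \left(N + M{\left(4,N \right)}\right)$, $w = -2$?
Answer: $\frac{89401}{25} \approx 3576.0$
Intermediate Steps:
$M{\left(b,G \right)} = -9 + \frac{b}{-3 + G}$ ($M{\left(b,G \right)} = -9 + \frac{b + 0}{G - 3} = -9 + \frac{b}{-3 + G}$)
$c{\left(Y \right)} = 5 + Y$ ($c{\left(Y \right)} = Y + 5 = 5 + Y$)
$f{\left(N \right)} = N \left(N + \frac{31 - 9 N}{-3 + N}\right)$ ($f{\left(N \right)} = N \left(N + \frac{27 + 4 - 9 N}{-3 + N}\right) = N \left(N + \frac{31 - 9 N}{-3 + N}\right)$)
$\left(c{\left(6 \right)} + I f{\left(w \right)}\right)^{2} = \left(\left(5 + 6\right) - 3 \left(- \frac{2 \left(31 + \left(-2\right)^{2} - -24\right)}{-3 - 2}\right)\right)^{2} = \left(11 - 3 \left(- \frac{2 \left(31 + 4 + 24\right)}{-5}\right)\right)^{2} = \left(11 - 3 \left(\left(-2\right) \left(- \frac{1}{5}\right) 59\right)\right)^{2} = \left(11 - \frac{354}{5}\right)^{2} = \left(- \frac{299}{5}\right)^{2} = \frac{89401}{25}$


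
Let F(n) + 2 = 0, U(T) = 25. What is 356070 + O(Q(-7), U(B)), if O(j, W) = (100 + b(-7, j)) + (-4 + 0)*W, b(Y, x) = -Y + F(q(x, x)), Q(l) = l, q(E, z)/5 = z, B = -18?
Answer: 356075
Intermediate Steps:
q(E, z) = 5*z
F(n) = -2 (F(n) = -2 + 0 = -2)
b(Y, x) = -2 - Y (b(Y, x) = -Y - 2 = -2 - Y)
O(j, W) = 105 - 4*W (O(j, W) = (100 + (-2 - 1*(-7))) + (-4 + 0)*W = (100 + (-2 + 7)) - 4*W = (100 + 5) - 4*W = 105 - 4*W)
356070 + O(Q(-7), U(B)) = 356070 + (105 - 4*25) = 356070 + (105 - 100) = 356070 + 5 = 356075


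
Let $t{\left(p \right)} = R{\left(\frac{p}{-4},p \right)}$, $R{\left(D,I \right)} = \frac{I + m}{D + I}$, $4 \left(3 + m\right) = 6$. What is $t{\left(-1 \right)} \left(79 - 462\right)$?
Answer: $- \frac{3830}{3} \approx -1276.7$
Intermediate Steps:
$m = - \frac{3}{2}$ ($m = -3 + \frac{1}{4} \cdot 6 = -3 + \frac{3}{2} = - \frac{3}{2} \approx -1.5$)
$R{\left(D,I \right)} = \frac{- \frac{3}{2} + I}{D + I}$ ($R{\left(D,I \right)} = \frac{I - \frac{3}{2}}{D + I} = \frac{- \frac{3}{2} + I}{D + I}$)
$t{\left(p \right)} = \frac{4 \left(- \frac{3}{2} + p\right)}{3 p}$ ($t{\left(p \right)} = \frac{- \frac{3}{2} + p}{\frac{p}{-4} + p} = \frac{- \frac{3}{2} + p}{p \left(- \frac{1}{4}\right) + p} = \frac{- \frac{3}{2} + p}{- \frac{p}{4} + p} = \frac{- \frac{3}{2} + p}{\frac{3}{4} p} = \frac{4}{3 p} \left(- \frac{3}{2} + p\right) = \frac{4 \left(- \frac{3}{2} + p\right)}{3 p}$)
$t{\left(-1 \right)} \left(79 - 462\right) = \left(\frac{4}{3} - \frac{2}{-1}\right) \left(79 - 462\right) = \left(\frac{4}{3} - -2\right) \left(-383\right) = \left(\frac{4}{3} + 2\right) \left(-383\right) = \frac{10}{3} \left(-383\right) = - \frac{3830}{3}$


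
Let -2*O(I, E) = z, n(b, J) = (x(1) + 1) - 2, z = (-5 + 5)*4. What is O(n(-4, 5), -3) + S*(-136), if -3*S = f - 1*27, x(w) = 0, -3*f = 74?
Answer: -21080/9 ≈ -2342.2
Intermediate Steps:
f = -74/3 (f = -⅓*74 = -74/3 ≈ -24.667)
S = 155/9 (S = -(-74/3 - 1*27)/3 = -(-74/3 - 27)/3 = -⅓*(-155/3) = 155/9 ≈ 17.222)
z = 0 (z = 0*4 = 0)
n(b, J) = -1 (n(b, J) = (0 + 1) - 2 = 1 - 2 = -1)
O(I, E) = 0 (O(I, E) = -½*0 = 0)
O(n(-4, 5), -3) + S*(-136) = 0 + (155/9)*(-136) = 0 - 21080/9 = -21080/9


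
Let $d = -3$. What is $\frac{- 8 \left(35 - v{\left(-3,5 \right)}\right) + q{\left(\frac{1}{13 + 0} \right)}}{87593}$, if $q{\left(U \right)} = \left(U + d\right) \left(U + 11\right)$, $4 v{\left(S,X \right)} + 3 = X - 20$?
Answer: $- \frac{58876}{14803217} \approx -0.0039772$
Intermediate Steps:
$v{\left(S,X \right)} = - \frac{23}{4} + \frac{X}{4}$ ($v{\left(S,X \right)} = - \frac{3}{4} + \frac{X - 20}{4} = - \frac{3}{4} + \frac{-20 + X}{4} = - \frac{3}{4} + \left(-5 + \frac{X}{4}\right) = - \frac{23}{4} + \frac{X}{4}$)
$q{\left(U \right)} = \left(-3 + U\right) \left(11 + U\right)$ ($q{\left(U \right)} = \left(U - 3\right) \left(U + 11\right) = \left(-3 + U\right) \left(11 + U\right)$)
$\frac{- 8 \left(35 - v{\left(-3,5 \right)}\right) + q{\left(\frac{1}{13 + 0} \right)}}{87593} = \frac{- 8 \left(35 - \left(- \frac{23}{4} + \frac{1}{4} \cdot 5\right)\right) + \left(-33 + \left(\frac{1}{13 + 0}\right)^{2} + \frac{8}{13 + 0}\right)}{87593} = \left(- 8 \left(35 - \left(- \frac{23}{4} + \frac{5}{4}\right)\right) + \left(-33 + \left(\frac{1}{13}\right)^{2} + \frac{8}{13}\right)\right) \frac{1}{87593} = \left(- 8 \left(35 - - \frac{9}{2}\right) + \left(-33 + \left(\frac{1}{13}\right)^{2} + 8 \cdot \frac{1}{13}\right)\right) \frac{1}{87593} = \left(- 8 \left(35 + \frac{9}{2}\right) + \left(-33 + \frac{1}{169} + \frac{8}{13}\right)\right) \frac{1}{87593} = \left(\left(-8\right) \frac{79}{2} - \frac{5472}{169}\right) \frac{1}{87593} = \left(-316 - \frac{5472}{169}\right) \frac{1}{87593} = \left(- \frac{58876}{169}\right) \frac{1}{87593} = - \frac{58876}{14803217}$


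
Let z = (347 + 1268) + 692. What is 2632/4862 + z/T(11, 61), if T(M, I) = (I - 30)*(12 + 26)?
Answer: 7158565/2863718 ≈ 2.4997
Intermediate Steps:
T(M, I) = -1140 + 38*I (T(M, I) = (-30 + I)*38 = -1140 + 38*I)
z = 2307 (z = 1615 + 692 = 2307)
2632/4862 + z/T(11, 61) = 2632/4862 + 2307/(-1140 + 38*61) = 2632*(1/4862) + 2307/(-1140 + 2318) = 1316/2431 + 2307/1178 = 7158565/2863718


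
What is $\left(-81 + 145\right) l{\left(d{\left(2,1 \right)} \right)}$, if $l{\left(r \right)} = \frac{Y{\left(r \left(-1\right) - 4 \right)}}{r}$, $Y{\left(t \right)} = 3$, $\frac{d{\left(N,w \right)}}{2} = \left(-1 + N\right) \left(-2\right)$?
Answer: $-48$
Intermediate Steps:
$d{\left(N,w \right)} = 4 - 4 N$ ($d{\left(N,w \right)} = 2 \left(-1 + N\right) \left(-2\right) = 2 \left(2 - 2 N\right) = 4 - 4 N$)
$l{\left(r \right)} = \frac{3}{r}$
$\left(-81 + 145\right) l{\left(d{\left(2,1 \right)} \right)} = \left(-81 + 145\right) \frac{3}{4 - 8} = 64 \frac{3}{4 - 8} = 64 \frac{3}{-4} = 64 \cdot 3 \left(- \frac{1}{4}\right) = 64 \left(- \frac{3}{4}\right) = -48$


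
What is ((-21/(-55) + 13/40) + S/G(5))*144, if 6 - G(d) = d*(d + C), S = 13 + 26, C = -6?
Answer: 33678/55 ≈ 612.33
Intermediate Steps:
S = 39
G(d) = 6 - d*(-6 + d) (G(d) = 6 - d*(d - 6) = 6 - d*(-6 + d))
((-21/(-55) + 13/40) + S/G(5))*144 = ((-21/(-55) + 13/40) + 39/(6 - 1*5² + 6*5))*144 = ((-21*(-1/55) + 13*(1/40)) + 39/(6 - 1*25 + 30))*144 = ((21/55 + 13/40) + 39/(6 - 25 + 30))*144 = (311/440 + 39/11)*144 = (1871/440)*144 = 33678/55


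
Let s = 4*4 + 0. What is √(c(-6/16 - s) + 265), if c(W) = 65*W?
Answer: I*√12790/4 ≈ 28.273*I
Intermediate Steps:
s = 16 (s = 16 + 0 = 16)
√(c(-6/16 - s) + 265) = √(65*(-6/16 - 1*16) + 265) = √(65*(-6*1/16 - 16) + 265) = √(65*(-3/8 - 16) + 265) = √(65*(-131/8) + 265) = √(-8515/8 + 265) = √(-6395/8) = I*√12790/4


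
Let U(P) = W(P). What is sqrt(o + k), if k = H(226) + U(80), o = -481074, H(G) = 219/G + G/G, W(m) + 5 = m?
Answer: I*sqrt(24567404354)/226 ≈ 693.54*I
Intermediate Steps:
W(m) = -5 + m
U(P) = -5 + P
H(G) = 1 + 219/G (H(G) = 219/G + 1 = 1 + 219/G)
k = 17395/226 (k = (219 + 226)/226 + (-5 + 80) = (1/226)*445 + 75 = 445/226 + 75 = 17395/226 ≈ 76.969)
sqrt(o + k) = sqrt(-481074 + 17395/226) = sqrt(-108705329/226) = I*sqrt(24567404354)/226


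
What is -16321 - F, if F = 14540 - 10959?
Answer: -19902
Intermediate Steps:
F = 3581
-16321 - F = -16321 - 1*3581 = -16321 - 3581 = -19902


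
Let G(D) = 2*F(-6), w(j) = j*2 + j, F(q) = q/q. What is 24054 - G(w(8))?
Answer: 24052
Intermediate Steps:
F(q) = 1
w(j) = 3*j (w(j) = 2*j + j = 3*j)
G(D) = 2 (G(D) = 2*1 = 2)
24054 - G(w(8)) = 24054 - 1*2 = 24054 - 2 = 24052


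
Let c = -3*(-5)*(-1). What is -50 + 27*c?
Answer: -455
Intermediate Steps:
c = -15 (c = 15*(-1) = -15)
-50 + 27*c = -50 + 27*(-15) = -50 - 405 = -455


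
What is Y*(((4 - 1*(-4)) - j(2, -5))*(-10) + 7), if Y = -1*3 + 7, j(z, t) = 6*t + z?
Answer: -1412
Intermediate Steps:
j(z, t) = z + 6*t
Y = 4 (Y = -3 + 7 = 4)
Y*(((4 - 1*(-4)) - j(2, -5))*(-10) + 7) = 4*(((4 - 1*(-4)) - (2 + 6*(-5)))*(-10) + 7) = 4*(((4 + 4) - (2 - 30))*(-10) + 7) = 4*((8 - 1*(-28))*(-10) + 7) = 4*((8 + 28)*(-10) + 7) = 4*(36*(-10) + 7) = 4*(-360 + 7) = 4*(-353) = -1412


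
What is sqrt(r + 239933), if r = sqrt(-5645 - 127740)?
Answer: sqrt(239933 + I*sqrt(133385)) ≈ 489.83 + 0.373*I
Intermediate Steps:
r = I*sqrt(133385) (r = sqrt(-133385) = I*sqrt(133385) ≈ 365.22*I)
sqrt(r + 239933) = sqrt(I*sqrt(133385) + 239933) = sqrt(239933 + I*sqrt(133385))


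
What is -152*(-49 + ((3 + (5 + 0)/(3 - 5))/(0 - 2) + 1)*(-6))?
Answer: 8132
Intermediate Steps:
-152*(-49 + ((3 + (5 + 0)/(3 - 5))/(0 - 2) + 1)*(-6)) = -152*(-49 + ((3 + 5/(-2))/(-2) + 1)*(-6)) = -152*(-49 + ((3 + 5*(-½))*(-½) + 1)*(-6)) = -152*(-49 + ((3 - 5/2)*(-½) + 1)*(-6)) = -152*(-49 + ((½)*(-½) + 1)*(-6)) = -152*(-49 + (-¼ + 1)*(-6)) = -152*(-49 + (¾)*(-6)) = -152*(-49 - 9/2) = -152*(-107/2) = 8132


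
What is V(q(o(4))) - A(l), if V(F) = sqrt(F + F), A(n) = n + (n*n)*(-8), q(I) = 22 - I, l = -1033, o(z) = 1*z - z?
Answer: 8537745 + 2*sqrt(11) ≈ 8.5378e+6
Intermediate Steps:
o(z) = 0 (o(z) = z - z = 0)
A(n) = n - 8*n**2 (A(n) = n + n**2*(-8) = n - 8*n**2)
V(F) = sqrt(2)*sqrt(F) (V(F) = sqrt(2*F) = sqrt(2)*sqrt(F))
V(q(o(4))) - A(l) = sqrt(2)*sqrt(22 - 1*0) - (-1033)*(1 - 8*(-1033)) = sqrt(2)*sqrt(22 + 0) - (-1033)*(1 + 8264) = sqrt(2)*sqrt(22) - (-1033)*8265 = 2*sqrt(11) - 1*(-8537745) = 2*sqrt(11) + 8537745 = 8537745 + 2*sqrt(11)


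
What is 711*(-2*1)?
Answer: -1422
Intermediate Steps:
711*(-2*1) = 711*(-2) = -1422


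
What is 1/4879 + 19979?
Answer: 97477542/4879 ≈ 19979.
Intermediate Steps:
1/4879 + 19979 = 97477542/4879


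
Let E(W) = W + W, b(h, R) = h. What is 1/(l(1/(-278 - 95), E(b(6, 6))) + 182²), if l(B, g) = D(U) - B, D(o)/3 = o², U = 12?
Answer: 373/12516389 ≈ 2.9801e-5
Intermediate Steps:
D(o) = 3*o²
E(W) = 2*W
l(B, g) = 432 - B (l(B, g) = 3*12² - B = 3*144 - B = 432 - B)
1/(l(1/(-278 - 95), E(b(6, 6))) + 182²) = 1/((432 - 1/(-278 - 95)) + 182²) = 1/((432 - 1/(-373)) + 33124) = 1/((432 - 1*(-1/373)) + 33124) = 1/((432 + 1/373) + 33124) = 1/(161137/373 + 33124) = 1/(12516389/373) = 373/12516389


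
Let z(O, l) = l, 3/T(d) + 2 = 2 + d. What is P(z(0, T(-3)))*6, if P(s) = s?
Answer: -6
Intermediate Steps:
T(d) = 3/d (T(d) = 3/(-2 + (2 + d)) = 3/d)
P(z(0, T(-3)))*6 = (3/(-3))*6 = (3*(-⅓))*6 = -1*6 = -6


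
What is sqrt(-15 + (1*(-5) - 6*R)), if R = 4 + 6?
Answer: 4*I*sqrt(5) ≈ 8.9443*I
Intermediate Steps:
R = 10
sqrt(-15 + (1*(-5) - 6*R)) = sqrt(-15 + (1*(-5) - 6*10)) = sqrt(-15 + (-5 - 60)) = sqrt(-15 - 65) = sqrt(-80) = 4*I*sqrt(5)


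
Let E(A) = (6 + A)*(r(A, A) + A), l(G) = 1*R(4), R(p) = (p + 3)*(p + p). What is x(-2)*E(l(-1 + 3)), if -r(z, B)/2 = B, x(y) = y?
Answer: 6944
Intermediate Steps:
r(z, B) = -2*B
R(p) = 2*p*(3 + p) (R(p) = (3 + p)*(2*p) = 2*p*(3 + p))
l(G) = 56 (l(G) = 1*(2*4*(3 + 4)) = 1*(2*4*7) = 1*56 = 56)
E(A) = -A*(6 + A) (E(A) = (6 + A)*(-2*A + A) = (6 + A)*(-A) = -A*(6 + A))
x(-2)*E(l(-1 + 3)) = -112*(-6 - 1*56) = -112*(-6 - 56) = -112*(-62) = -2*(-3472) = 6944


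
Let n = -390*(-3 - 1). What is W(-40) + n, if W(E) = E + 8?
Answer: 1528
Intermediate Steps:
W(E) = 8 + E
n = 1560 (n = -390*(-4) = -78*(-20) = 1560)
W(-40) + n = (8 - 40) + 1560 = -32 + 1560 = 1528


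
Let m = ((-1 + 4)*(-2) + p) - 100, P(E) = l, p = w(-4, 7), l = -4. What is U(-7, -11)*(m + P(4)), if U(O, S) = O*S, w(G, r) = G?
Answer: -8778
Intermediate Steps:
p = -4
P(E) = -4
m = -110 (m = ((-1 + 4)*(-2) - 4) - 100 = (3*(-2) - 4) - 100 = (-6 - 4) - 100 = -10 - 100 = -110)
U(-7, -11)*(m + P(4)) = (-7*(-11))*(-110 - 4) = 77*(-114) = -8778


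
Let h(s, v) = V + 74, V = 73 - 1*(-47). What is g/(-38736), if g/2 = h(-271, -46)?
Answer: -97/9684 ≈ -0.010017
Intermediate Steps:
V = 120 (V = 73 + 47 = 120)
h(s, v) = 194 (h(s, v) = 120 + 74 = 194)
g = 388 (g = 2*194 = 388)
g/(-38736) = 388/(-38736) = 388*(-1/38736) = -97/9684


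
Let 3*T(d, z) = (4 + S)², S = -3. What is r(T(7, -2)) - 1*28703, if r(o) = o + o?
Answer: -86107/3 ≈ -28702.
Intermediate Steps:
T(d, z) = ⅓ (T(d, z) = (4 - 3)²/3 = (⅓)*1² = (⅓)*1 = ⅓)
r(o) = 2*o
r(T(7, -2)) - 1*28703 = 2*(⅓) - 1*28703 = ⅔ - 28703 = -86107/3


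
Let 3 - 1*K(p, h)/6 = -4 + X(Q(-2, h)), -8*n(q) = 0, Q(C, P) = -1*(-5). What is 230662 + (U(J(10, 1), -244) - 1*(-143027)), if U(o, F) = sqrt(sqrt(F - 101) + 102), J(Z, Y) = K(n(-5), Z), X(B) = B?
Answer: 373689 + sqrt(102 + I*sqrt(345)) ≈ 3.737e+5 + 0.9158*I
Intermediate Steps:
Q(C, P) = 5
n(q) = 0 (n(q) = -1/8*0 = 0)
K(p, h) = 12 (K(p, h) = 18 - 6*(-4 + 5) = 18 - 6*1 = 18 - 6 = 12)
J(Z, Y) = 12
U(o, F) = sqrt(102 + sqrt(-101 + F)) (U(o, F) = sqrt(sqrt(-101 + F) + 102) = sqrt(102 + sqrt(-101 + F)))
230662 + (U(J(10, 1), -244) - 1*(-143027)) = 230662 + (sqrt(102 + sqrt(-101 - 244)) - 1*(-143027)) = 230662 + (sqrt(102 + sqrt(-345)) + 143027) = 230662 + (sqrt(102 + I*sqrt(345)) + 143027) = 230662 + (143027 + sqrt(102 + I*sqrt(345))) = 373689 + sqrt(102 + I*sqrt(345))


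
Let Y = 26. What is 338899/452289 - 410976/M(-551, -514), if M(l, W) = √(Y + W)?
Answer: 338899/452289 + 102744*I*√122/61 ≈ 0.7493 + 18604.0*I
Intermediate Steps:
M(l, W) = √(26 + W)
338899/452289 - 410976/M(-551, -514) = 338899/452289 - 410976/√(26 - 514) = 338899*(1/452289) - 410976*(-I*√122/244) = 338899/452289 - 410976*(-I*√122/244) = 338899/452289 - (-102744)*I*√122/61 = 338899/452289 + 102744*I*√122/61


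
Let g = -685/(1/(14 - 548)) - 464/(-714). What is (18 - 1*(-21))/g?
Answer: 1071/10045174 ≈ 0.00010662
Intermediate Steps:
g = 130587262/357 (g = -685/(1/(-534)) - 464*(-1/714) = -685/(-1/534) + 232/357 = -685*(-534) + 232/357 = 365790 + 232/357 = 130587262/357 ≈ 3.6579e+5)
(18 - 1*(-21))/g = (18 - 1*(-21))/(130587262/357) = (18 + 21)*(357/130587262) = 39*(357/130587262) = 1071/10045174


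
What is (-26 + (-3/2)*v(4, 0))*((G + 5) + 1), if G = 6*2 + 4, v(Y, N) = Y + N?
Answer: -704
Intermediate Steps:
v(Y, N) = N + Y
G = 16 (G = 12 + 4 = 16)
(-26 + (-3/2)*v(4, 0))*((G + 5) + 1) = (-26 + (-3/2)*(0 + 4))*((16 + 5) + 1) = (-26 - 3*½*4)*(21 + 1) = (-26 - 3/2*4)*22 = (-26 - 6)*22 = -32*22 = -704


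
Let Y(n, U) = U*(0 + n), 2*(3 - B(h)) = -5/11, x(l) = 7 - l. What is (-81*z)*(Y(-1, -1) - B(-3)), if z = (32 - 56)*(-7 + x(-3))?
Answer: -142884/11 ≈ -12989.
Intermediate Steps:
B(h) = 71/22 (B(h) = 3 - (-5)/(2*11) = 3 - ½*(-5/11) = 3 + 5/22 = 71/22)
Y(n, U) = U*n
z = -72 (z = (32 - 56)*(-7 + (7 - 1*(-3))) = -24*(-7 + (7 + 3)) = -24*(-7 + 10) = -24*3 = -72)
(-81*z)*(Y(-1, -1) - B(-3)) = (-81*(-72))*(-1*(-1) - 1*71/22) = 5832*(1 - 71/22) = 5832*(-49/22) = -142884/11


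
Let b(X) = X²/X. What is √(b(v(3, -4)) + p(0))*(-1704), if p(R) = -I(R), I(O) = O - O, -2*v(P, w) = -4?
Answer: -1704*√2 ≈ -2409.8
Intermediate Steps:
v(P, w) = 2 (v(P, w) = -½*(-4) = 2)
I(O) = 0
p(R) = 0 (p(R) = -1*0 = 0)
b(X) = X
√(b(v(3, -4)) + p(0))*(-1704) = √(2 + 0)*(-1704) = √2*(-1704) = -1704*√2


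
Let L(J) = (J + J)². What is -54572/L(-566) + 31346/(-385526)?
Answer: -7650805197/61752783628 ≈ -0.12389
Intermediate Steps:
L(J) = 4*J² (L(J) = (2*J)² = 4*J²)
-54572/L(-566) + 31346/(-385526) = -54572/(4*(-566)²) + 31346/(-385526) = -54572/(4*320356) + 31346*(-1/385526) = -54572/1281424 - 15673/192763 = -54572*1/1281424 - 15673/192763 = -13643/320356 - 15673/192763 = -7650805197/61752783628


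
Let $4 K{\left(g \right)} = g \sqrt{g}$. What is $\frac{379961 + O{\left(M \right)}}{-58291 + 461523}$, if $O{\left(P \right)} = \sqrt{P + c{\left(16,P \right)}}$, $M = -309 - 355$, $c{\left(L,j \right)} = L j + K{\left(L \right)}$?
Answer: $\frac{379961}{403232} + \frac{i \sqrt{2818}}{201616} \approx 0.94229 + 0.0002633 i$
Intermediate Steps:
$K{\left(g \right)} = \frac{g^{\frac{3}{2}}}{4}$ ($K{\left(g \right)} = \frac{g \sqrt{g}}{4} = \frac{g^{\frac{3}{2}}}{4}$)
$c{\left(L,j \right)} = \frac{L^{\frac{3}{2}}}{4} + L j$ ($c{\left(L,j \right)} = L j + \frac{L^{\frac{3}{2}}}{4} = \frac{L^{\frac{3}{2}}}{4} + L j$)
$M = -664$ ($M = -309 - 355 = -664$)
$O{\left(P \right)} = \sqrt{16 + 17 P}$ ($O{\left(P \right)} = \sqrt{P + \left(\frac{16^{\frac{3}{2}}}{4} + 16 P\right)} = \sqrt{P + \left(\frac{1}{4} \cdot 64 + 16 P\right)} = \sqrt{P + \left(16 + 16 P\right)} = \sqrt{16 + 17 P}$)
$\frac{379961 + O{\left(M \right)}}{-58291 + 461523} = \frac{379961 + \sqrt{16 + 17 \left(-664\right)}}{-58291 + 461523} = \frac{379961 + \sqrt{16 - 11288}}{403232} = \left(379961 + \sqrt{-11272}\right) \frac{1}{403232} = \left(379961 + 2 i \sqrt{2818}\right) \frac{1}{403232} = \frac{379961}{403232} + \frac{i \sqrt{2818}}{201616}$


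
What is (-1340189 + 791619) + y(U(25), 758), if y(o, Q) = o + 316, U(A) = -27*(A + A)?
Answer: -549604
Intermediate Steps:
U(A) = -54*A
y(o, Q) = 316 + o
(-1340189 + 791619) + y(U(25), 758) = (-1340189 + 791619) + (316 - 54*25) = -548570 + (316 - 1350) = -548570 - 1034 = -549604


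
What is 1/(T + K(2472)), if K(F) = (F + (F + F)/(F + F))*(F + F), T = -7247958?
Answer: 1/4978554 ≈ 2.0086e-7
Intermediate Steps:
K(F) = 2*F*(1 + F) (K(F) = (F + (2*F)/((2*F)))*(2*F) = (F + (2*F)*(1/(2*F)))*(2*F) = (F + 1)*(2*F) = (1 + F)*(2*F) = 2*F*(1 + F))
1/(T + K(2472)) = 1/(-7247958 + 2*2472*(1 + 2472)) = 1/(-7247958 + 2*2472*2473) = 1/(-7247958 + 12226512) = 1/4978554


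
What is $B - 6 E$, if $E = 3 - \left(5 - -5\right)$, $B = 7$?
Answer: $49$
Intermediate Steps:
$E = -7$ ($E = 3 - \left(5 + 5\right) = 3 - 10 = -7$)
$B - 6 E = 7 - -42 = 7 + 42 = 49$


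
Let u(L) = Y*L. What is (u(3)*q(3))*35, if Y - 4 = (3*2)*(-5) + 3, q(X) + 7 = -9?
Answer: 38640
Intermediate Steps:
q(X) = -16 (q(X) = -7 - 9 = -16)
Y = -23 (Y = 4 + ((3*2)*(-5) + 3) = 4 + (6*(-5) + 3) = 4 + (-30 + 3) = 4 - 27 = -23)
u(L) = -23*L
(u(3)*q(3))*35 = (-23*3*(-16))*35 = -69*(-16)*35 = 1104*35 = 38640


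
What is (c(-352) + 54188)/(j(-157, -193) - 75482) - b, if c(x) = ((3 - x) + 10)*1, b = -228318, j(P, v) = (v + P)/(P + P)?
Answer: 2705673665861/11850499 ≈ 2.2832e+5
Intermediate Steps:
j(P, v) = (P + v)/(2*P) (j(P, v) = (P + v)/((2*P)) = (P + v)*(1/(2*P)) = (P + v)/(2*P))
c(x) = 13 - x (c(x) = (13 - x)*1 = 13 - x)
(c(-352) + 54188)/(j(-157, -193) - 75482) - b = ((13 - 1*(-352)) + 54188)/((½)*(-157 - 193)/(-157) - 75482) - 1*(-228318) = ((13 + 352) + 54188)/((½)*(-1/157)*(-350) - 75482) + 228318 = (365 + 54188)/(175/157 - 75482) + 228318 = 54553/(-11850499/157) + 228318 = 54553*(-157/11850499) + 228318 = -8564821/11850499 + 228318 = 2705673665861/11850499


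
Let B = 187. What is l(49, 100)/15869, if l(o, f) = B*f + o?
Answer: 18749/15869 ≈ 1.1815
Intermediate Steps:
l(o, f) = o + 187*f (l(o, f) = 187*f + o = o + 187*f)
l(49, 100)/15869 = (49 + 187*100)/15869 = (49 + 18700)*(1/15869) = 18749*(1/15869) = 18749/15869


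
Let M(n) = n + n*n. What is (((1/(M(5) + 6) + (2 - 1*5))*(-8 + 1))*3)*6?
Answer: 749/2 ≈ 374.50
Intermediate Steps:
M(n) = n + n**2
(((1/(M(5) + 6) + (2 - 1*5))*(-8 + 1))*3)*6 = (((1/(5*(1 + 5) + 6) + (2 - 1*5))*(-8 + 1))*3)*6 = (((1/(5*6 + 6) + (2 - 5))*(-7))*3)*6 = (((1/(30 + 6) - 3)*(-7))*3)*6 = (((1/36 - 3)*(-7))*3)*6 = (-107/36*(-7)*3)*6 = ((749/36)*3)*6 = (749/12)*6 = 749/2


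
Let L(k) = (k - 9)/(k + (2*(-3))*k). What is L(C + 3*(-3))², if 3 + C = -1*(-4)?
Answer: 289/1600 ≈ 0.18062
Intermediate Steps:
C = 1 (C = -3 - 1*(-4) = -3 + 4 = 1)
L(k) = -(-9 + k)/(5*k) (L(k) = (-9 + k)/(k - 6*k) = (-9 + k)/((-5*k)) = (-9 + k)*(-1/(5*k)) = -(-9 + k)/(5*k))
L(C + 3*(-3))² = ((9 - (1 + 3*(-3)))/(5*(1 + 3*(-3))))² = ((9 - (1 - 9))/(5*(1 - 9)))² = ((⅕)*(9 - 1*(-8))/(-8))² = ((⅕)*(-⅛)*(9 + 8))² = ((⅕)*(-⅛)*17)² = (-17/40)² = 289/1600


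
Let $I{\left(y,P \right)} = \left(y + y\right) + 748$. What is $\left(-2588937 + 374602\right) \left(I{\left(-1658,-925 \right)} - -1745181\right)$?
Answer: $-3858728957355$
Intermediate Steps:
$I{\left(y,P \right)} = 748 + 2 y$ ($I{\left(y,P \right)} = 2 y + 748 = 748 + 2 y$)
$\left(-2588937 + 374602\right) \left(I{\left(-1658,-925 \right)} - -1745181\right) = \left(-2588937 + 374602\right) \left(\left(748 + 2 \left(-1658\right)\right) - -1745181\right) = - 2214335 \left(\left(748 - 3316\right) + 1745181\right) = - 2214335 \left(-2568 + 1745181\right) = \left(-2214335\right) 1742613 = -3858728957355$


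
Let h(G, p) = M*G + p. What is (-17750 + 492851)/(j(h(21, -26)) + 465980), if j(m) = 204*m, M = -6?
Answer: 475101/434972 ≈ 1.0923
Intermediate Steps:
h(G, p) = p - 6*G (h(G, p) = -6*G + p = p - 6*G)
(-17750 + 492851)/(j(h(21, -26)) + 465980) = (-17750 + 492851)/(204*(-26 - 6*21) + 465980) = 475101/(204*(-26 - 126) + 465980) = 475101/(204*(-152) + 465980) = 475101/(-31008 + 465980) = 475101/434972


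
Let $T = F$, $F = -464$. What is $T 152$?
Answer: $-70528$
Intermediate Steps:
$T = -464$
$T 152 = \left(-464\right) 152 = -70528$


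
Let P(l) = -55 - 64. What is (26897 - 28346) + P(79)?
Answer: -1568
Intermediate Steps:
P(l) = -119
(26897 - 28346) + P(79) = (26897 - 28346) - 119 = -1449 - 119 = -1568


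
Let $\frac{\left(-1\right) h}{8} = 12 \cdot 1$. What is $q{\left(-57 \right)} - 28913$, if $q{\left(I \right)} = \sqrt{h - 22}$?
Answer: $-28913 + i \sqrt{118} \approx -28913.0 + 10.863 i$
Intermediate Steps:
$h = -96$ ($h = - 8 \cdot 12 \cdot 1 = \left(-8\right) 12 = -96$)
$q{\left(I \right)} = i \sqrt{118}$ ($q{\left(I \right)} = \sqrt{-96 - 22} = \sqrt{-118} = i \sqrt{118}$)
$q{\left(-57 \right)} - 28913 = i \sqrt{118} - 28913 = -28913 + i \sqrt{118}$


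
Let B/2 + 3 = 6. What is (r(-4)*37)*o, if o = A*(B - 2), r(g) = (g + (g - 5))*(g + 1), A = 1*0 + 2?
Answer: 11544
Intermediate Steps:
B = 6 (B = -6 + 2*6 = -6 + 12 = 6)
A = 2 (A = 0 + 2 = 2)
r(g) = (1 + g)*(-5 + 2*g) (r(g) = (g + (-5 + g))*(1 + g) = (-5 + 2*g)*(1 + g) = (1 + g)*(-5 + 2*g))
o = 8 (o = 2*(6 - 2) = 2*4 = 8)
(r(-4)*37)*o = ((-5 - 3*(-4) + 2*(-4)²)*37)*8 = ((-5 + 12 + 2*16)*37)*8 = ((-5 + 12 + 32)*37)*8 = (39*37)*8 = 1443*8 = 11544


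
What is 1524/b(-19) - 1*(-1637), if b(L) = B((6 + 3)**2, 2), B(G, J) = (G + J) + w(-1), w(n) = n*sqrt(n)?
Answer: 5702711/3445 + 762*I/3445 ≈ 1655.4 + 0.22119*I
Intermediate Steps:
w(n) = n**(3/2)
B(G, J) = G + J - I (B(G, J) = (G + J) + (-1)**(3/2) = (G + J) - I = G + J - I)
b(L) = 83 - I (b(L) = (6 + 3)**2 + 2 - I = 9**2 + 2 - I = 81 + 2 - I = 83 - I)
1524/b(-19) - 1*(-1637) = 1524/(83 - I) - 1*(-1637) = 1524*((83 + I)/6890) + 1637 = 762*(83 + I)/3445 + 1637 = 1637 + 762*(83 + I)/3445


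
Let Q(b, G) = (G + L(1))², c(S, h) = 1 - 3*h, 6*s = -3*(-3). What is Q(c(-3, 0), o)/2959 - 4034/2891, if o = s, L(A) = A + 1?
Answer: -47604765/34217876 ≈ -1.3912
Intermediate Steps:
s = 3/2 (s = (-3*(-3))/6 = (⅙)*9 = 3/2 ≈ 1.5000)
L(A) = 1 + A
o = 3/2 ≈ 1.5000
Q(b, G) = (2 + G)² (Q(b, G) = (G + (1 + 1))² = (G + 2)² = (2 + G)²)
Q(c(-3, 0), o)/2959 - 4034/2891 = (2 + 3/2)²/2959 - 4034/2891 = (7/2)²*(1/2959) - 4034*1/2891 = (49/4)*(1/2959) - 4034/2891 = 49/11836 - 4034/2891 = -47604765/34217876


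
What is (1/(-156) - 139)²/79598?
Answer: 470239225/1937096928 ≈ 0.24275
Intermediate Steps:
(1/(-156) - 139)²/79598 = (-1/156 - 139)²*(1/79598) = (-21685/156)²*(1/79598) = (470239225/24336)*(1/79598) = 470239225/1937096928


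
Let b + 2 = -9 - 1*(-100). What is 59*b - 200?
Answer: 5051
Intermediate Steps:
b = 89 (b = -2 + (-9 - 1*(-100)) = -2 + (-9 + 100) = -2 + 91 = 89)
59*b - 200 = 59*89 - 200 = 5251 - 200 = 5051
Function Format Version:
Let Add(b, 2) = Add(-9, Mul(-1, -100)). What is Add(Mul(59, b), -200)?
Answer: 5051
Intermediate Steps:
b = 89 (b = Add(-2, Add(-9, Mul(-1, -100))) = Add(-2, Add(-9, 100)) = Add(-2, 91) = 89)
Add(Mul(59, b), -200) = Add(Mul(59, 89), -200) = Add(5251, -200) = 5051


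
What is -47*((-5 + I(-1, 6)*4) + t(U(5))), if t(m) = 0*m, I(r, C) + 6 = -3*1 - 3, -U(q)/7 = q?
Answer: 2491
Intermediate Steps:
U(q) = -7*q
I(r, C) = -12 (I(r, C) = -6 + (-3*1 - 3) = -6 + (-3 - 3) = -6 - 6 = -12)
t(m) = 0
-47*((-5 + I(-1, 6)*4) + t(U(5))) = -47*((-5 - 12*4) + 0) = -47*((-5 - 48) + 0) = -47*(-53 + 0) = -47*(-53) = 2491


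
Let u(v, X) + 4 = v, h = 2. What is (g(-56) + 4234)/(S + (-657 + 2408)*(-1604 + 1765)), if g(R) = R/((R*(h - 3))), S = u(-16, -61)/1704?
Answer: 1803258/120094081 ≈ 0.015015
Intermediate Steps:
u(v, X) = -4 + v
S = -5/426 (S = (-4 - 16)/1704 = -20*1/1704 = -5/426 ≈ -0.011737)
g(R) = -1 (g(R) = R/((R*(2 - 3))) = R/((R*(-1))) = R/((-R)) = R*(-1/R) = -1)
(g(-56) + 4234)/(S + (-657 + 2408)*(-1604 + 1765)) = (-1 + 4234)/(-5/426 + (-657 + 2408)*(-1604 + 1765)) = 4233/(-5/426 + 1751*161) = 4233/(-5/426 + 281911) = 4233/(120094081/426) = 4233*(426/120094081) = 1803258/120094081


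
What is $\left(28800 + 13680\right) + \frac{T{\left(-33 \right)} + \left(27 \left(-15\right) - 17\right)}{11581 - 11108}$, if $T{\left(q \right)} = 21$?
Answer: $\frac{20092639}{473} \approx 42479.0$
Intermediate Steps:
$\left(28800 + 13680\right) + \frac{T{\left(-33 \right)} + \left(27 \left(-15\right) - 17\right)}{11581 - 11108} = \left(28800 + 13680\right) + \frac{21 + \left(27 \left(-15\right) - 17\right)}{11581 - 11108} = 42480 + \frac{21 - 422}{473} = 42480 + \left(21 - 422\right) \frac{1}{473} = 42480 - \frac{401}{473} = \frac{20092639}{473}$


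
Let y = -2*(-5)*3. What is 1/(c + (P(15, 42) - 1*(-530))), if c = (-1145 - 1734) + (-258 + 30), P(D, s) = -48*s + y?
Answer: -1/4563 ≈ -0.00021915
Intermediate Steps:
y = 30 (y = 10*3 = 30)
P(D, s) = 30 - 48*s (P(D, s) = -48*s + 30 = 30 - 48*s)
c = -3107 (c = -2879 - 228 = -3107)
1/(c + (P(15, 42) - 1*(-530))) = 1/(-3107 + ((30 - 48*42) - 1*(-530))) = 1/(-3107 + ((30 - 2016) + 530)) = 1/(-3107 + (-1986 + 530)) = 1/(-3107 - 1456) = 1/(-4563) = -1/4563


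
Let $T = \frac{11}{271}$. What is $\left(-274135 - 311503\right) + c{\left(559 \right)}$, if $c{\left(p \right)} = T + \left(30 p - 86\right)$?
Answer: $- \frac{154186523}{271} \approx -5.6895 \cdot 10^{5}$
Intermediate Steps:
$T = \frac{11}{271}$ ($T = 11 \cdot \frac{1}{271} = \frac{11}{271} \approx 0.04059$)
$c{\left(p \right)} = - \frac{23295}{271} + 30 p$ ($c{\left(p \right)} = \frac{11}{271} + \left(30 p - 86\right) = \frac{11}{271} + \left(-86 + 30 p\right) = - \frac{23295}{271} + 30 p$)
$\left(-274135 - 311503\right) + c{\left(559 \right)} = \left(-274135 - 311503\right) + \left(- \frac{23295}{271} + 30 \cdot 559\right) = -585638 + \left(- \frac{23295}{271} + 16770\right) = -585638 + \frac{4521375}{271} = - \frac{154186523}{271}$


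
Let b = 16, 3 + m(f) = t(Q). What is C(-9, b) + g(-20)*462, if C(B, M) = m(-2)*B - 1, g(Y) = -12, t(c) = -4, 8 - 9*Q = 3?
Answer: -5482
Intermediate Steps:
Q = 5/9 (Q = 8/9 - ⅑*3 = 8/9 - ⅓ = 5/9 ≈ 0.55556)
m(f) = -7 (m(f) = -3 - 4 = -7)
C(B, M) = -1 - 7*B (C(B, M) = -7*B - 1 = -1 - 7*B)
C(-9, b) + g(-20)*462 = (-1 - 7*(-9)) - 12*462 = (-1 + 63) - 5544 = 62 - 5544 = -5482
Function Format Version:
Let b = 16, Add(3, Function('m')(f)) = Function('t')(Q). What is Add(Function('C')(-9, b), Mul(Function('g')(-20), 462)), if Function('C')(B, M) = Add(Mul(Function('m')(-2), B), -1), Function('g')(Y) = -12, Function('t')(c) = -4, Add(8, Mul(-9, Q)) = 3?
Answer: -5482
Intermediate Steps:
Q = Rational(5, 9) (Q = Add(Rational(8, 9), Mul(Rational(-1, 9), 3)) = Add(Rational(8, 9), Rational(-1, 3)) = Rational(5, 9) ≈ 0.55556)
Function('m')(f) = -7 (Function('m')(f) = Add(-3, -4) = -7)
Function('C')(B, M) = Add(-1, Mul(-7, B)) (Function('C')(B, M) = Add(Mul(-7, B), -1) = Add(-1, Mul(-7, B)))
Add(Function('C')(-9, b), Mul(Function('g')(-20), 462)) = Add(Add(-1, Mul(-7, -9)), Mul(-12, 462)) = Add(Add(-1, 63), -5544) = Add(62, -5544) = -5482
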